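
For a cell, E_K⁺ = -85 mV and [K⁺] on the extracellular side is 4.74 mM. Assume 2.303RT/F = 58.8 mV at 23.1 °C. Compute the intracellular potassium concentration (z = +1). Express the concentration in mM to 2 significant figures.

Nernst: E = (58.8/1) · log₁₀([out]/[in]), so log₁₀([out]/[in]) = -85.0 × 1 / 58.8 = -1.4456.
[out]/[in] = 10^(-1.4456) = 0.03584.
[in] = 4.74 / 0.03584 = 132.2 mM.

130 mM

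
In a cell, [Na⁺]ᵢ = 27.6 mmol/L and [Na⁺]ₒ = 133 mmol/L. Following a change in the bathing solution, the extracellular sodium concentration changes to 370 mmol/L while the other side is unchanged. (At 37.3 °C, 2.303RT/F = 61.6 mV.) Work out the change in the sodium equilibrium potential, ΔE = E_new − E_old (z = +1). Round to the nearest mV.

E_old = (61.6/1)·log₁₀(133/27.6) = 42.07 mV
E_new = (61.6/1)·log₁₀(370/27.6) = 69.44 mV
ΔE = 69.44 − (42.07) = 27.37 mV

27 mV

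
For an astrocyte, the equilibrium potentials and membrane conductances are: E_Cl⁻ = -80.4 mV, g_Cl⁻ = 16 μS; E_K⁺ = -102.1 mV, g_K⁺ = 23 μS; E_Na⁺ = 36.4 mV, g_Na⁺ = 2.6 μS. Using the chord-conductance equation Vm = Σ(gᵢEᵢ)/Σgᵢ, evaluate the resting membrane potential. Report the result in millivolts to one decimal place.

-85.1 mV

Σ gᵢEᵢ = 16·(-80.4) + 23·(-102.1) + 2.6·(36.4) = -3540.06
Σ gᵢ = 16 + 23 + 2.6 = 41.6
Vm = -3540.06 / 41.6 = -85.10 mV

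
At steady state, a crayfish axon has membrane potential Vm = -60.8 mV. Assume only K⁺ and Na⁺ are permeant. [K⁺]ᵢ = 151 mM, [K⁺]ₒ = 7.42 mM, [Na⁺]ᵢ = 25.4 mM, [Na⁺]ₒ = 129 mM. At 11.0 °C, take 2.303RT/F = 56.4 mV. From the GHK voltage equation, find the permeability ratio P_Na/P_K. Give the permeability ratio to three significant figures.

0.0410

Let α = P_Na/P_K. GHK: Vm = 56.4·log₁₀[(Kₒ + α·Naₒ)/(Kᵢ + α·Naᵢ)].
10^(Vm/56.4) = 10^(-60.8/56.4) = 0.083558
So 0.083558·(Kᵢ + α·Naᵢ) = Kₒ + α·Naₒ → α = (0.083558·151.0 − 7.42) / (129.0 − 0.083558·25.4)
α = (12.62 − 7.42) / (129.0 − 2.122) = 5.197/126.9 = 0.04096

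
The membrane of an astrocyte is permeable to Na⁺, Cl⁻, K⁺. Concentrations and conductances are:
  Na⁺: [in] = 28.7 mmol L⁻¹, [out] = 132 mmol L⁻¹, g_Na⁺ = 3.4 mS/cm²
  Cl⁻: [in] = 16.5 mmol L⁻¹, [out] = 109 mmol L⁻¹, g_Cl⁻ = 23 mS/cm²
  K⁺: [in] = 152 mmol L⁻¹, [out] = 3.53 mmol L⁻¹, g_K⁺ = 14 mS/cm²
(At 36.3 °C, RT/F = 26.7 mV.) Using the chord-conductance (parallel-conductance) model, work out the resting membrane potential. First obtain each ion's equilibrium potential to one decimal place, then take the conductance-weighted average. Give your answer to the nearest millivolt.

-60 mV

E_Na⁺ = (26.7/1)·ln(132/28.7) = 40.7 mV
E_Cl⁻ = (26.7/-1)·ln(109/16.5) = -50.4 mV
E_K⁺ = (26.7/1)·ln(3.53/152) = -100.5 mV
Vm = (Σ gᵢEᵢ)/(Σ gᵢ) = (3.4·40.7 + 23·-50.4 + 14·-100.5) / (3.4 + 23 + 14)
= -2427.82 / 40.4 = -60.09 mV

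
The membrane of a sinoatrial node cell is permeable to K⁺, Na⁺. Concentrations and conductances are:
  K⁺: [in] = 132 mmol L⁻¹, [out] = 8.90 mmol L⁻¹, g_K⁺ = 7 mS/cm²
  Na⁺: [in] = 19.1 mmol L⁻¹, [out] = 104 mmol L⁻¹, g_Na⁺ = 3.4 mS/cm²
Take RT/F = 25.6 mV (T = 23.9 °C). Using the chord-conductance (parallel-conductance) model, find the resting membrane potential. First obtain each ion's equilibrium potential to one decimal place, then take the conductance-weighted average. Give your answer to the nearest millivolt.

-32 mV

E_K⁺ = (25.6/1)·ln(8.90/132) = -69.0 mV
E_Na⁺ = (25.6/1)·ln(104/19.1) = 43.4 mV
Vm = (Σ gᵢEᵢ)/(Σ gᵢ) = (7·-69.0 + 3.4·43.4) / (7 + 3.4)
= -335.44 / 10.4 = -32.25 mV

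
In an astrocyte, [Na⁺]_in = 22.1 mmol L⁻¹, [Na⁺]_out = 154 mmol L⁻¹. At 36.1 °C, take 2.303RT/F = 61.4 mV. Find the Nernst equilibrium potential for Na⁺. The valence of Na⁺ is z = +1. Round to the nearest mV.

52 mV

E = (61.4/z) · log₁₀([Na⁺]_out/[Na⁺]_in) with z = +1.
= (61.4/1) · log₁₀(154/22.1) = 61.40 · log₁₀(6.968)
= 61.40 · (0.8431) = 51.77 mV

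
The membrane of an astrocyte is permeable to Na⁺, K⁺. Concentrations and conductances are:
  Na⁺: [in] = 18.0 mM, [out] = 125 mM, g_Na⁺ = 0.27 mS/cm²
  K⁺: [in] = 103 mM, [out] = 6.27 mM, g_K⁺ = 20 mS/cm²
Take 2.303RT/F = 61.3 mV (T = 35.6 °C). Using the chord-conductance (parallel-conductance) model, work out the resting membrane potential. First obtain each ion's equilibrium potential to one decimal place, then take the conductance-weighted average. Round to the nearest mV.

E_Na⁺ = (61.3/1)·log₁₀(125/18.0) = 51.6 mV
E_K⁺ = (61.3/1)·log₁₀(6.27/103) = -74.5 mV
Vm = (Σ gᵢEᵢ)/(Σ gᵢ) = (0.27·51.6 + 20·-74.5) / (0.27 + 20)
= -1476.07 / 20.27 = -72.82 mV

-73 mV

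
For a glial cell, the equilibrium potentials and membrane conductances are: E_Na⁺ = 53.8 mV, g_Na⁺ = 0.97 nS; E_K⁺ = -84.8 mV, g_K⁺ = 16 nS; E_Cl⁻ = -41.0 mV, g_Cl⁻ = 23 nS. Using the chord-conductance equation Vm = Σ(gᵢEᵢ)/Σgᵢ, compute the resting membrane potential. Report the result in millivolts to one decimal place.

Σ gᵢEᵢ = 0.97·(53.8) + 16·(-84.8) + 23·(-41.0) = -2247.61
Σ gᵢ = 0.97 + 16 + 23 = 39.97
Vm = -2247.61 / 39.97 = -56.23 mV

-56.2 mV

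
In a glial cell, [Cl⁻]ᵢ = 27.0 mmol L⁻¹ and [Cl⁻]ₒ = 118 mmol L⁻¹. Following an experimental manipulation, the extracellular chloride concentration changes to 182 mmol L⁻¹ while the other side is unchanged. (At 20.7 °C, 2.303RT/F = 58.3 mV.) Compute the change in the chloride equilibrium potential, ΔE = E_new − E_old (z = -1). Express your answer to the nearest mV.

-11 mV

E_old = (58.3/-1)·log₁₀(118/27.0) = -37.34 mV
E_new = (58.3/-1)·log₁₀(182/27.0) = -48.31 mV
ΔE = -48.31 − (-37.34) = -10.97 mV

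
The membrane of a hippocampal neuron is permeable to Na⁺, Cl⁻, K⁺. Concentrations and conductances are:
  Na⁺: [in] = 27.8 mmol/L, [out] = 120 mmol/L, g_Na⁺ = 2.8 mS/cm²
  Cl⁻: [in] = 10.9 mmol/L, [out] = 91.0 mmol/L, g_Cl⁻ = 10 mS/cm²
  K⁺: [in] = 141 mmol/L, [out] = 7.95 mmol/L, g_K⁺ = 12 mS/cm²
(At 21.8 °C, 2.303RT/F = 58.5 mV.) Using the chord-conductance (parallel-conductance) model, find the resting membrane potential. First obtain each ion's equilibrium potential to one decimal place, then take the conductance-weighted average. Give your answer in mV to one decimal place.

-52.9 mV

E_Na⁺ = (58.5/1)·log₁₀(120/27.8) = 37.2 mV
E_Cl⁻ = (58.5/-1)·log₁₀(91.0/10.9) = -53.9 mV
E_K⁺ = (58.5/1)·log₁₀(7.95/141) = -73.1 mV
Vm = (Σ gᵢEᵢ)/(Σ gᵢ) = (2.8·37.2 + 10·-53.9 + 12·-73.1) / (2.8 + 10 + 12)
= -1312.04 / 24.8 = -52.90 mV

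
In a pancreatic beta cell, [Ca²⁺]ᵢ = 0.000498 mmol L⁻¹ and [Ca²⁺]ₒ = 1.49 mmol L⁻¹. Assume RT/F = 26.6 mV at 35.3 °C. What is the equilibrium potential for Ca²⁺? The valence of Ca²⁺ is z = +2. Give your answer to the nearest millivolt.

E = (26.6/z) · ln([Ca²⁺]_out/[Ca²⁺]_in) with z = +2.
= (26.6/2) · ln(1.49/0.000498) = 13.30 · ln(2992)
= 13.30 · (8.0037) = 106.45 mV

106 mV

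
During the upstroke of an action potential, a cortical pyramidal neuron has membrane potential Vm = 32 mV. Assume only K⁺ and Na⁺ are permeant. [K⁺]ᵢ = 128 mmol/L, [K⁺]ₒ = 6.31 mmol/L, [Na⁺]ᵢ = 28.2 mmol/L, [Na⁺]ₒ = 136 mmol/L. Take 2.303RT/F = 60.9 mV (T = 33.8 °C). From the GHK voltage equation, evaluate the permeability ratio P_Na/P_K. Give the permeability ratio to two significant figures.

Let α = P_Na/P_K. GHK: Vm = 60.9·log₁₀[(Kₒ + α·Naₒ)/(Kᵢ + α·Naᵢ)].
10^(Vm/60.9) = 10^(32.0/60.9) = 3.3531
So 3.3531·(Kᵢ + α·Naᵢ) = Kₒ + α·Naₒ → α = (3.3531·128.0 − 6.31) / (136.0 − 3.3531·28.2)
α = (429.2 − 6.31) / (136.0 − 94.56) = 422.9/41.44 = 10.2

10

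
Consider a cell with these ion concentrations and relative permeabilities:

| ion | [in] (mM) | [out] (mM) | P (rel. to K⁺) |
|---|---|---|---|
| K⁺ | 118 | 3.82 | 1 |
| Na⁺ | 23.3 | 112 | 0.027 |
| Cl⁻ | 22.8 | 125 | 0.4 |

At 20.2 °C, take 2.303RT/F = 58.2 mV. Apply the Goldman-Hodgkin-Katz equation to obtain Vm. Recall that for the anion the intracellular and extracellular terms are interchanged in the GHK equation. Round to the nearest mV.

Vm = 58.2 · log₁₀[(Σ P·[cation]ₒ + Σ P·[anion]ᵢ) / (Σ P·[cation]ᵢ + Σ P·[anion]ₒ)]
Numerator = 1×3.82 + 0.027×112 + 0.4×22.8 = 15.96
Denominator = 1×118 + 0.027×23.3 + 0.4×125 = 168.6
Vm = 58.2 · log₁₀(0.094669) = 58.2 × (-1.0238) = -59.58 mV

-60 mV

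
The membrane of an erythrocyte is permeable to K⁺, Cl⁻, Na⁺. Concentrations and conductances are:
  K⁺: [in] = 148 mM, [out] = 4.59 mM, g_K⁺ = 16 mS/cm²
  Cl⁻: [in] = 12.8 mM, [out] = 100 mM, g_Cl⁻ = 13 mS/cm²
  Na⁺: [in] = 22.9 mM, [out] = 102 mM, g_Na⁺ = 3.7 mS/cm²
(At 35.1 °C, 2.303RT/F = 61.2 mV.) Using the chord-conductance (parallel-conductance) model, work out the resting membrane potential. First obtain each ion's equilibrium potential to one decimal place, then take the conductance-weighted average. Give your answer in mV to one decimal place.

E_K⁺ = (61.2/1)·log₁₀(4.59/148) = -92.3 mV
E_Cl⁻ = (61.2/-1)·log₁₀(100/12.8) = -54.6 mV
E_Na⁺ = (61.2/1)·log₁₀(102/22.9) = 39.7 mV
Vm = (Σ gᵢEᵢ)/(Σ gᵢ) = (16·-92.3 + 13·-54.6 + 3.7·39.7) / (16 + 13 + 3.7)
= -2039.71 / 32.7 = -62.38 mV

-62.4 mV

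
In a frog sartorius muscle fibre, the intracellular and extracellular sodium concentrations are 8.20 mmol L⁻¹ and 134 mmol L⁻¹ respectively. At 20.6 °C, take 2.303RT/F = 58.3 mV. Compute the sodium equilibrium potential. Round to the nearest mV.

71 mV

E = (58.3/z) · log₁₀([Na⁺]_out/[Na⁺]_in) with z = +1.
= (58.3/1) · log₁₀(134/8.20) = 58.30 · log₁₀(16.34)
= 58.30 · (1.2133) = 70.73 mV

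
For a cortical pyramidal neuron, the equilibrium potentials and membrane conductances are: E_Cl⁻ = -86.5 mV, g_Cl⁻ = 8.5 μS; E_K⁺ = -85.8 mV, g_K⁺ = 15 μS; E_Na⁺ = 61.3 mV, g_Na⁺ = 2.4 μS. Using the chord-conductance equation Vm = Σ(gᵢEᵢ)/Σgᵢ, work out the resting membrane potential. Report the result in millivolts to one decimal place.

Σ gᵢEᵢ = 8.5·(-86.5) + 15·(-85.8) + 2.4·(61.3) = -1875.13
Σ gᵢ = 8.5 + 15 + 2.4 = 25.9
Vm = -1875.13 / 25.9 = -72.40 mV

-72.4 mV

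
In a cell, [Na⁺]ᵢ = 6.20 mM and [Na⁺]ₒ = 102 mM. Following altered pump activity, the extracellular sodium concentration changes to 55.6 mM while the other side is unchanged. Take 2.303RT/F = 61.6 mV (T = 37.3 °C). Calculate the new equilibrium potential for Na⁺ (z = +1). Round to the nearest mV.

After the shift: [Na⁺]_out = 55.6, [Na⁺]_in = 6.20 mM.
E_new = (61.6/1)·log₁₀(55.6/6.20) = 61.60 · (0.9527) = 58.69 mV

59 mV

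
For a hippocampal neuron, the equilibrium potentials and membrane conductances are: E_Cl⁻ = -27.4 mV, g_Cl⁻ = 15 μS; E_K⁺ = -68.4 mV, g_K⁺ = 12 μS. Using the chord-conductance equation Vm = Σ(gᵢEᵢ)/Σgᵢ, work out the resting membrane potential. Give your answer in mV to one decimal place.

Σ gᵢEᵢ = 15·(-27.4) + 12·(-68.4) = -1231.80
Σ gᵢ = 15 + 12 = 27
Vm = -1231.80 / 27 = -45.62 mV

-45.6 mV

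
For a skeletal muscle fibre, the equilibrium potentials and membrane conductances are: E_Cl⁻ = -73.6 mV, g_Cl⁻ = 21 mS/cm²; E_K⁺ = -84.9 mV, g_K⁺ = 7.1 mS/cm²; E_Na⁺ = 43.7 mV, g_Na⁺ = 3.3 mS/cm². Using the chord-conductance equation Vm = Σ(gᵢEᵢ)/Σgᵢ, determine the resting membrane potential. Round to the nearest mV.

-64 mV

Σ gᵢEᵢ = 21·(-73.6) + 7.1·(-84.9) + 3.3·(43.7) = -2004.18
Σ gᵢ = 21 + 7.1 + 3.3 = 31.4
Vm = -2004.18 / 31.4 = -63.83 mV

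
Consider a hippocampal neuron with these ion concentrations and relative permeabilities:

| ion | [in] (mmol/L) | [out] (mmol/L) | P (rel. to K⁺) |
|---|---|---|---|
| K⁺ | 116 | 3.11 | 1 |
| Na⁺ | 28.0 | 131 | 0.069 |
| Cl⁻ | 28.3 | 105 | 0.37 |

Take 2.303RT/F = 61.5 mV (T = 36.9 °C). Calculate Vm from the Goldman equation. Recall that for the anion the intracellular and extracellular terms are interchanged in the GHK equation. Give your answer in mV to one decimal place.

-51.7 mV

Vm = 61.5 · log₁₀[(Σ P·[cation]ₒ + Σ P·[anion]ᵢ) / (Σ P·[cation]ᵢ + Σ P·[anion]ₒ)]
Numerator = 1×3.11 + 0.069×131 + 0.37×28.3 = 22.62
Denominator = 1×116 + 0.069×28.0 + 0.37×105 = 156.8
Vm = 61.5 · log₁₀(0.14428) = 61.5 × (-0.8408) = -51.71 mV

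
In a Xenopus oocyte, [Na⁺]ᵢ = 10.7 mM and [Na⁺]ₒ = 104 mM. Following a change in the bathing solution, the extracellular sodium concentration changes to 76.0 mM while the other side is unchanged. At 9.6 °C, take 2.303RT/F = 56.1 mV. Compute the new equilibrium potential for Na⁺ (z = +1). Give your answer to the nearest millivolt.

48 mV

After the shift: [Na⁺]_out = 76.0, [Na⁺]_in = 10.7 mM.
E_new = (56.1/1)·log₁₀(76.0/10.7) = 56.10 · (0.8514) = 47.77 mV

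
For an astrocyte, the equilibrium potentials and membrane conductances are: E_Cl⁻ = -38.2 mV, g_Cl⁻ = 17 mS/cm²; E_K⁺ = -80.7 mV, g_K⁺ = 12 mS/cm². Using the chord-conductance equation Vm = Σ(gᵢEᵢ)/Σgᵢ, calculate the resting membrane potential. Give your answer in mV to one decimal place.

Σ gᵢEᵢ = 17·(-38.2) + 12·(-80.7) = -1617.80
Σ gᵢ = 17 + 12 = 29
Vm = -1617.80 / 29 = -55.79 mV

-55.8 mV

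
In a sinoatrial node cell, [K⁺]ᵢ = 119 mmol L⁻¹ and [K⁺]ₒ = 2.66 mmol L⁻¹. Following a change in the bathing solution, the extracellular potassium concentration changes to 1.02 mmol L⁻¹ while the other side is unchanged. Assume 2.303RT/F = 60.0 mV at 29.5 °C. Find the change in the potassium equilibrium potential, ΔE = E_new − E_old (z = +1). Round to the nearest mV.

E_old = (60.0/1)·log₁₀(2.66/119) = -99.04 mV
E_new = (60.0/1)·log₁₀(1.02/119) = -124.02 mV
ΔE = -124.02 − (-99.04) = -24.98 mV

-25 mV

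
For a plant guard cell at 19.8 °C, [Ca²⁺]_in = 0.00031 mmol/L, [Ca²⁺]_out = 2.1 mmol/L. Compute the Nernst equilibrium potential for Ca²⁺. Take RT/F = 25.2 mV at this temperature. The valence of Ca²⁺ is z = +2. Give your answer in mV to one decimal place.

111.1 mV

E = (25.2/z) · ln([Ca²⁺]_out/[Ca²⁺]_in) with z = +2.
= (25.2/2) · ln(2.1/0.00031) = 12.60 · ln(6774)
= 12.60 · (8.8209) = 111.14 mV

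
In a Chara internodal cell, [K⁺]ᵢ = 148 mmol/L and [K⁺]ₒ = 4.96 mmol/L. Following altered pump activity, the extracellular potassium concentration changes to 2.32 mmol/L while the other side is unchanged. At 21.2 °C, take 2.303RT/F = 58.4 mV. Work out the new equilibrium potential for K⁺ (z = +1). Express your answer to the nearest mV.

-105 mV

After the shift: [K⁺]_out = 2.32, [K⁺]_in = 148 mmol/L.
E_new = (58.4/1)·log₁₀(2.32/148) = 58.40 · (-1.8048) = -105.40 mV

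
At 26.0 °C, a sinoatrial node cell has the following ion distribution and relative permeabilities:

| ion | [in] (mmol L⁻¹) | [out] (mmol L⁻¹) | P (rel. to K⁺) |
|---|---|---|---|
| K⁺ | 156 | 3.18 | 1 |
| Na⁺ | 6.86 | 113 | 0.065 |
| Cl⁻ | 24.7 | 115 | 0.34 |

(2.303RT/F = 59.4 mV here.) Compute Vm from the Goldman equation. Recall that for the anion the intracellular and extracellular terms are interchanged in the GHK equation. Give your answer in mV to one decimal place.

Vm = 59.4 · log₁₀[(Σ P·[cation]ₒ + Σ P·[anion]ᵢ) / (Σ P·[cation]ᵢ + Σ P·[anion]ₒ)]
Numerator = 1×3.18 + 0.065×113 + 0.34×24.7 = 18.92
Denominator = 1×156 + 0.065×6.86 + 0.34×115 = 195.5
Vm = 59.4 · log₁₀(0.09677) = 59.4 × (-1.0143) = -60.25 mV

-60.2 mV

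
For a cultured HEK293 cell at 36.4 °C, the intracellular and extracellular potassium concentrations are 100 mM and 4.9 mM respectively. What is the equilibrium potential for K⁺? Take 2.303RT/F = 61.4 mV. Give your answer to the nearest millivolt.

-80 mV

E = (61.4/z) · log₁₀([K⁺]_out/[K⁺]_in) with z = +1.
= (61.4/1) · log₁₀(4.9/100) = 61.40 · log₁₀(0.049)
= 61.40 · (-1.3098) = -80.42 mV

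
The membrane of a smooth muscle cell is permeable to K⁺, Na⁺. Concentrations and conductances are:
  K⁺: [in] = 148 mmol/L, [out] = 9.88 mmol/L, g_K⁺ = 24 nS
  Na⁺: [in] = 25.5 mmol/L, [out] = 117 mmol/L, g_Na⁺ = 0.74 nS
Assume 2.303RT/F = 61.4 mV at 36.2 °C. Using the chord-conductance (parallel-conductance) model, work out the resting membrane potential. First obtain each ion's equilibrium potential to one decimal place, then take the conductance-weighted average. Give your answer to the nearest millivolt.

E_K⁺ = (61.4/1)·log₁₀(9.88/148) = -72.2 mV
E_Na⁺ = (61.4/1)·log₁₀(117/25.5) = 40.6 mV
Vm = (Σ gᵢEᵢ)/(Σ gᵢ) = (24·-72.2 + 0.74·40.6) / (24 + 0.74)
= -1702.76 / 24.74 = -68.83 mV

-69 mV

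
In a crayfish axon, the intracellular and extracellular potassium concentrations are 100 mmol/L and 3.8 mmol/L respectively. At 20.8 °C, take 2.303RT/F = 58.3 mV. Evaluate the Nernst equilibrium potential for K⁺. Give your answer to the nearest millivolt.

E = (58.3/z) · log₁₀([K⁺]_out/[K⁺]_in) with z = +1.
= (58.3/1) · log₁₀(3.8/100) = 58.30 · log₁₀(0.038)
= 58.30 · (-1.4202) = -82.80 mV

-83 mV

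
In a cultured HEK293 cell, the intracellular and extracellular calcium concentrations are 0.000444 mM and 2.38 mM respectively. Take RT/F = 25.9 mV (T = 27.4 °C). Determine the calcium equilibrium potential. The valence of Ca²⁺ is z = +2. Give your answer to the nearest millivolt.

111 mV

E = (25.9/z) · ln([Ca²⁺]_out/[Ca²⁺]_in) with z = +2.
= (25.9/2) · ln(2.38/0.000444) = 12.95 · ln(5360)
= 12.95 · (8.5868) = 111.20 mV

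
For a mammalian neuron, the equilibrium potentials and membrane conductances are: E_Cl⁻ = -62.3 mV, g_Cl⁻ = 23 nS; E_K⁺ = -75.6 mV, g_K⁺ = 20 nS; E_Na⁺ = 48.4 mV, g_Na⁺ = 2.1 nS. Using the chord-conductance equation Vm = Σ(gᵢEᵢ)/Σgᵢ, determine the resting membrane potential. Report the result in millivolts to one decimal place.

-63.0 mV

Σ gᵢEᵢ = 23·(-62.3) + 20·(-75.6) + 2.1·(48.4) = -2843.26
Σ gᵢ = 23 + 20 + 2.1 = 45.1
Vm = -2843.26 / 45.1 = -63.04 mV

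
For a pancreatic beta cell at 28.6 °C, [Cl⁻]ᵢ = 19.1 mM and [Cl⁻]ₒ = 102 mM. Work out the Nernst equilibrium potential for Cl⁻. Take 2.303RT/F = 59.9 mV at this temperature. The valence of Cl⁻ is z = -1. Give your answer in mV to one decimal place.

E = (59.9/z) · log₁₀([Cl⁻]_out/[Cl⁻]_in) with z = -1.
For an anion, dividing by z = -1 reverses the sign.
= (59.9/-1) · log₁₀(102/19.1) = -59.90 · log₁₀(5.34)
= -59.90 · (0.7276) = -43.58 mV

-43.6 mV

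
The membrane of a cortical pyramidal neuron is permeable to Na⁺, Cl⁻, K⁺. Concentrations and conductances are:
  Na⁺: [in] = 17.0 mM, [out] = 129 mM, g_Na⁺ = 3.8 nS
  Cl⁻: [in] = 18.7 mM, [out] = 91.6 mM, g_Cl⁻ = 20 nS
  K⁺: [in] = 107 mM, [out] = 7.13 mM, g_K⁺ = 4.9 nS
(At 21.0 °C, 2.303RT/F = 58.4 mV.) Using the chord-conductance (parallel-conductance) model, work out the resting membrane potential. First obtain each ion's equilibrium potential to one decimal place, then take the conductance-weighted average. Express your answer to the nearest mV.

E_Na⁺ = (58.4/1)·log₁₀(129/17.0) = 51.4 mV
E_Cl⁻ = (58.4/-1)·log₁₀(91.6/18.7) = -40.3 mV
E_K⁺ = (58.4/1)·log₁₀(7.13/107) = -68.7 mV
Vm = (Σ gᵢEᵢ)/(Σ gᵢ) = (3.8·51.4 + 20·-40.3 + 4.9·-68.7) / (3.8 + 20 + 4.9)
= -947.31 / 28.7 = -33.01 mV

-33 mV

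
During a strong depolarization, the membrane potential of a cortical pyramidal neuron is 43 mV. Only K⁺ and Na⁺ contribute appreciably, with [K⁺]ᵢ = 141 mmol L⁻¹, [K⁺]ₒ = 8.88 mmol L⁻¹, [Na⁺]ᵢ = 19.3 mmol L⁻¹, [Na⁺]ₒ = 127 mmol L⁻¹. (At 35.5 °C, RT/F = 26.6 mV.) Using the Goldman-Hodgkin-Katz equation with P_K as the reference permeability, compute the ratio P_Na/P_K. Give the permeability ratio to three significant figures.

Let α = P_Na/P_K. GHK: Vm = 26.6·ln[(Kₒ + α·Naₒ)/(Kᵢ + α·Naᵢ)].
e^(Vm/26.6) = e^(43.0/26.6) = 5.0356
So 5.0356·(Kᵢ + α·Naᵢ) = Kₒ + α·Naₒ → α = (5.0356·141.0 − 8.88) / (127.0 − 5.0356·19.3)
α = (710 − 8.88) / (127.0 − 97.19) = 701.1/29.81 = 23.52

23.5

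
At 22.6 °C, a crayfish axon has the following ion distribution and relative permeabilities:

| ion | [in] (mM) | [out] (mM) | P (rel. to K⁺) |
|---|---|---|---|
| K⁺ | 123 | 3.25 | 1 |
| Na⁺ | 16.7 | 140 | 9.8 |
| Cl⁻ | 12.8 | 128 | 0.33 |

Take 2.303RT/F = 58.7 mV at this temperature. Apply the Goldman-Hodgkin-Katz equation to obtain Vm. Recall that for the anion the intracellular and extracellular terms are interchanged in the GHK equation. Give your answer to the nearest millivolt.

37 mV

Vm = 58.7 · log₁₀[(Σ P·[cation]ₒ + Σ P·[anion]ᵢ) / (Σ P·[cation]ᵢ + Σ P·[anion]ₒ)]
Numerator = 1×3.25 + 9.8×140 + 0.33×12.8 = 1379
Denominator = 1×123 + 9.8×16.7 + 0.33×128 = 328.9
Vm = 58.7 · log₁₀(4.1942) = 58.7 × (0.6226) = 36.55 mV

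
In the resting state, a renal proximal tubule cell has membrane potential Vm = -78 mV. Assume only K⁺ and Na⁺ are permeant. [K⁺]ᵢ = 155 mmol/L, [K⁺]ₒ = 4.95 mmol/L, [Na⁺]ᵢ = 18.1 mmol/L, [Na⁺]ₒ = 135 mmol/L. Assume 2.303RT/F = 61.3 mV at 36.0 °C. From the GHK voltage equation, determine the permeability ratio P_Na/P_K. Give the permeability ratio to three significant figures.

0.0248

Let α = P_Na/P_K. GHK: Vm = 61.3·log₁₀[(Kₒ + α·Naₒ)/(Kᵢ + α·Naᵢ)].
10^(Vm/61.3) = 10^(-78.0/61.3) = 0.053403
So 0.053403·(Kᵢ + α·Naᵢ) = Kₒ + α·Naₒ → α = (0.053403·155.0 − 4.95) / (135.0 − 0.053403·18.1)
α = (8.278 − 4.95) / (135.0 − 0.9666) = 3.328/134 = 0.02483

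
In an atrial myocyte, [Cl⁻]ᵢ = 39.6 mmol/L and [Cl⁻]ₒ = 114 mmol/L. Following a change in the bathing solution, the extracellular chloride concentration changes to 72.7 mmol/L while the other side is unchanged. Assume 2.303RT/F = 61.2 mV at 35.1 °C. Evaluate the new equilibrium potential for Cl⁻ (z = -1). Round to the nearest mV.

-16 mV

After the shift: [Cl⁻]_out = 72.7, [Cl⁻]_in = 39.6 mmol/L.
E_new = (61.2/-1)·log₁₀(72.7/39.6) = -61.20 · (0.2638) = -16.15 mV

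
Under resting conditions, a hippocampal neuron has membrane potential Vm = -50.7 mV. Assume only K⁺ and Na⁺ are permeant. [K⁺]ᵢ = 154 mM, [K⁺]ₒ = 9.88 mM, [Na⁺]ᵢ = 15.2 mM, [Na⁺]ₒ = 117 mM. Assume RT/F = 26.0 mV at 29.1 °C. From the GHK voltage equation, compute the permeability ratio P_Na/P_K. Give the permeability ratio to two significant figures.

0.10

Let α = P_Na/P_K. GHK: Vm = 26.0·ln[(Kₒ + α·Naₒ)/(Kᵢ + α·Naᵢ)].
e^(Vm/26.0) = e^(-50.7/26.0) = 0.14227
So 0.14227·(Kᵢ + α·Naᵢ) = Kₒ + α·Naₒ → α = (0.14227·154.0 − 9.88) / (117.0 − 0.14227·15.2)
α = (21.91 − 9.88) / (117.0 − 2.163) = 12.03/114.8 = 0.1048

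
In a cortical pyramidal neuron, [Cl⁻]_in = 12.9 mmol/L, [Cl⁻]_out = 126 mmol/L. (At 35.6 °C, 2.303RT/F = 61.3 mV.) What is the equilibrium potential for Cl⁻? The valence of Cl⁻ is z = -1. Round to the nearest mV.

E = (61.3/z) · log₁₀([Cl⁻]_out/[Cl⁻]_in) with z = -1.
For an anion, dividing by z = -1 reverses the sign.
= (61.3/-1) · log₁₀(126/12.9) = -61.30 · log₁₀(9.767)
= -61.30 · (0.9898) = -60.67 mV

-61 mV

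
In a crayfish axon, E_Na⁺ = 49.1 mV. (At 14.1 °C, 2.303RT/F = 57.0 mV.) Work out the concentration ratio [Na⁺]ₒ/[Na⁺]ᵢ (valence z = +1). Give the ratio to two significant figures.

log₁₀([out]/[in]) = E·z/(57.0) = 49.1 × 1 / 57.0 = 0.8614
[out]/[in] = 10^(0.8614) = 7.268

7.3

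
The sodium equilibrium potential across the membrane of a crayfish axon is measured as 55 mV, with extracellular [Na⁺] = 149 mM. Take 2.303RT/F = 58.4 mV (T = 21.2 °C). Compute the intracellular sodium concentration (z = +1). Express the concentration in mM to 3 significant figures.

Nernst: E = (58.4/1) · log₁₀([out]/[in]), so log₁₀([out]/[in]) = 55.0 × 1 / 58.4 = 0.9418.
[out]/[in] = 10^(0.9418) = 8.745.
[in] = 149 / 8.745 = 17.04 mM.

17.0 mM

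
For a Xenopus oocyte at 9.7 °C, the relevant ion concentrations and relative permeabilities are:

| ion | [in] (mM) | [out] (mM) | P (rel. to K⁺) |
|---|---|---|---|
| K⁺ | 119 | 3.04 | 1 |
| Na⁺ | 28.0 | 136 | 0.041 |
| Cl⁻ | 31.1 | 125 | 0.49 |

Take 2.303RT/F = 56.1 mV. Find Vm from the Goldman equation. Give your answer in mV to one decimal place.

Vm = 56.1 · log₁₀[(Σ P·[cation]ₒ + Σ P·[anion]ᵢ) / (Σ P·[cation]ᵢ + Σ P·[anion]ₒ)]
Numerator = 1×3.04 + 0.041×136 + 0.49×31.1 = 23.86
Denominator = 1×119 + 0.041×28.0 + 0.49×125 = 181.4
Vm = 56.1 · log₁₀(0.13151) = 56.1 × (-0.8811) = -49.43 mV

-49.4 mV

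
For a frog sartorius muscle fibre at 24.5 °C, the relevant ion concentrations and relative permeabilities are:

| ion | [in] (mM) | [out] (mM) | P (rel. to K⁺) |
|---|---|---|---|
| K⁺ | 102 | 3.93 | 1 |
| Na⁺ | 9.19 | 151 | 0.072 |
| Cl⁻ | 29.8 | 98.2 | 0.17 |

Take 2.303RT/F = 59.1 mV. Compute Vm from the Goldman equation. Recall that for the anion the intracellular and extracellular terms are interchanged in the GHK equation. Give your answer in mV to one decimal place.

-46.0 mV

Vm = 59.1 · log₁₀[(Σ P·[cation]ₒ + Σ P·[anion]ᵢ) / (Σ P·[cation]ᵢ + Σ P·[anion]ₒ)]
Numerator = 1×3.93 + 0.072×151 + 0.17×29.8 = 19.87
Denominator = 1×102 + 0.072×9.19 + 0.17×98.2 = 119.4
Vm = 59.1 · log₁₀(0.16646) = 59.1 × (-0.7787) = -46.02 mV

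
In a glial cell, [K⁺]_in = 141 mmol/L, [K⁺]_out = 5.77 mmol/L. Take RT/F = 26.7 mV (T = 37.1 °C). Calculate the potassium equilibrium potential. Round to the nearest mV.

-85 mV

E = (26.7/z) · ln([K⁺]_out/[K⁺]_in) with z = +1.
= (26.7/1) · ln(5.77/141) = 26.70 · ln(0.04092)
= 26.70 · (-3.1961) = -85.34 mV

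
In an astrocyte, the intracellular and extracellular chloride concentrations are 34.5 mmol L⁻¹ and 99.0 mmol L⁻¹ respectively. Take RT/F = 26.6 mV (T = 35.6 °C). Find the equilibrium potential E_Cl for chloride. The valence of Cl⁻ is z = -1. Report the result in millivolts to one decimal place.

-28.0 mV

E = (26.6/z) · ln([Cl⁻]_out/[Cl⁻]_in) with z = -1.
For an anion, dividing by z = -1 reverses the sign.
= (26.6/-1) · ln(99.0/34.5) = -26.60 · ln(2.87)
= -26.60 · (1.0542) = -28.04 mV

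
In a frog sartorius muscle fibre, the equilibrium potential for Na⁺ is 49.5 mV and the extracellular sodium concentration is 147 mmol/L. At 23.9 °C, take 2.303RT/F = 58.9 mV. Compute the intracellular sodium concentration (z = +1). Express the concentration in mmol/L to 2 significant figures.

Nernst: E = (58.9/1) · log₁₀([out]/[in]), so log₁₀([out]/[in]) = 49.5 × 1 / 58.9 = 0.8404.
[out]/[in] = 10^(0.8404) = 6.925.
[in] = 147 / 6.925 = 21.23 mmol/L.

21 mmol/L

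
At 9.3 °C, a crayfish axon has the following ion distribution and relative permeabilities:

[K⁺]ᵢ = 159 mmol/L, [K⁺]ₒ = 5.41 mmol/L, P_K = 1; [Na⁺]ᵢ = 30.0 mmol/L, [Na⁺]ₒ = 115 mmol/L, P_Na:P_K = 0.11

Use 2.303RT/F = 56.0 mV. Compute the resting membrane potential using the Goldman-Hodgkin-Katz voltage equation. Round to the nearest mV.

-53 mV

Vm = 56.0 · log₁₀[(Σ P·[cation]ₒ + Σ P·[anion]ᵢ) / (Σ P·[cation]ᵢ + Σ P·[anion]ₒ)]
Numerator = 1×5.41 + 0.11×115 = 18.06
Denominator = 1×159 + 0.11×30.0 = 162.3
Vm = 56.0 · log₁₀(0.11128) = 56.0 × (-0.9536) = -53.40 mV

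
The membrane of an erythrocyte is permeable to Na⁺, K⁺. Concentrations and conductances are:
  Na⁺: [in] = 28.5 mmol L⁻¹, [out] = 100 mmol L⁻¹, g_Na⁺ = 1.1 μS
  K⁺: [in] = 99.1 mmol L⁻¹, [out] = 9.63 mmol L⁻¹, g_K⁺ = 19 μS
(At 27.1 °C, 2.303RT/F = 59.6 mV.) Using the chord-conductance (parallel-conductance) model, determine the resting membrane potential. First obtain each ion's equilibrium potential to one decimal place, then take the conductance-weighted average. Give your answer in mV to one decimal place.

-55.2 mV

E_Na⁺ = (59.6/1)·log₁₀(100/28.5) = 32.5 mV
E_K⁺ = (59.6/1)·log₁₀(9.63/99.1) = -60.3 mV
Vm = (Σ gᵢEᵢ)/(Σ gᵢ) = (1.1·32.5 + 19·-60.3) / (1.1 + 19)
= -1109.95 / 20.1 = -55.22 mV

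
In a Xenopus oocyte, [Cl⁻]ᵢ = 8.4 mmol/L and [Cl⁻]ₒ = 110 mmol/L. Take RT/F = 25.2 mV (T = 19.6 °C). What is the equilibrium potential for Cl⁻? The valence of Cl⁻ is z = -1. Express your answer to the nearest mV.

E = (25.2/z) · ln([Cl⁻]_out/[Cl⁻]_in) with z = -1.
For an anion, dividing by z = -1 reverses the sign.
= (25.2/-1) · ln(110/8.4) = -25.20 · ln(13.1)
= -25.20 · (2.5722) = -64.82 mV

-65 mV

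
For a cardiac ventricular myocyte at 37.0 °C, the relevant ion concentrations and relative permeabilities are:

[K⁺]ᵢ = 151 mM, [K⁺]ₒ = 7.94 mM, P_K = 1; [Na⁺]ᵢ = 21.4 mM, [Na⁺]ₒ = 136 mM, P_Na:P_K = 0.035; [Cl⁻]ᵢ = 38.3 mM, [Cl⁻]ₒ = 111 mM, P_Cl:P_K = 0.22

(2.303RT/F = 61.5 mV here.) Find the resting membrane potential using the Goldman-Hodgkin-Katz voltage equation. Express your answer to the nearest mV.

Vm = 61.5 · log₁₀[(Σ P·[cation]ₒ + Σ P·[anion]ᵢ) / (Σ P·[cation]ᵢ + Σ P·[anion]ₒ)]
Numerator = 1×7.94 + 0.035×136 + 0.22×38.3 = 21.13
Denominator = 1×151 + 0.035×21.4 + 0.22×111 = 176.2
Vm = 61.5 · log₁₀(0.11992) = 61.5 × (-0.9211) = -56.65 mV

-57 mV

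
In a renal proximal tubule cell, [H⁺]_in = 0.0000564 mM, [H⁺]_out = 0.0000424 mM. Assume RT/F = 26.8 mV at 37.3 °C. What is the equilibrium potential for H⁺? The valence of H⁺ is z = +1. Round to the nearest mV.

E = (26.8/z) · ln([H⁺]_out/[H⁺]_in) with z = +1.
= (26.8/1) · ln(0.0000424/0.0000564) = 26.80 · ln(0.7518)
= 26.80 · (-0.2853) = -7.65 mV

-8 mV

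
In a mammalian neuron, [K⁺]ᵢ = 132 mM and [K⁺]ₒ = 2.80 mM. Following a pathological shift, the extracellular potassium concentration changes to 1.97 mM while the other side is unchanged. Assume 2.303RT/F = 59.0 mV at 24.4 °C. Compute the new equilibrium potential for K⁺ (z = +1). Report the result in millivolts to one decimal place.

After the shift: [K⁺]_out = 1.97, [K⁺]_in = 132 mM.
E_new = (59.0/1)·log₁₀(1.97/132) = 59.00 · (-1.8261) = -107.74 mV

-107.7 mV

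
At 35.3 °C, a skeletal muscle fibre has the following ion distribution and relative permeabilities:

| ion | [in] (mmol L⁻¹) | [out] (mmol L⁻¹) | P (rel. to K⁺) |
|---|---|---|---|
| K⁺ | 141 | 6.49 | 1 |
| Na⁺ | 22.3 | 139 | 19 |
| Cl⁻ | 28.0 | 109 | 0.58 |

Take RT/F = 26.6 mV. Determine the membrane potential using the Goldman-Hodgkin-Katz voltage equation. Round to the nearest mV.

Vm = 26.6 · ln[(Σ P·[cation]ₒ + Σ P·[anion]ᵢ) / (Σ P·[cation]ᵢ + Σ P·[anion]ₒ)]
Numerator = 1×6.49 + 19×139 + 0.58×28.0 = 2664
Denominator = 1×141 + 19×22.3 + 0.58×109 = 627.9
Vm = 26.6 · ln(4.2421) = 26.6 × (1.4451) = 38.44 mV

38 mV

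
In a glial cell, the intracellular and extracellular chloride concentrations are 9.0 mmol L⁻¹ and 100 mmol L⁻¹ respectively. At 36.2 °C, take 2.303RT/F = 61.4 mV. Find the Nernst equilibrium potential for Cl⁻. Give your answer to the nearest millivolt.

E = (61.4/z) · log₁₀([Cl⁻]_out/[Cl⁻]_in) with z = -1.
For an anion, dividing by z = -1 reverses the sign.
= (61.4/-1) · log₁₀(100/9.0) = -61.40 · log₁₀(11.11)
= -61.40 · (1.0458) = -64.21 mV

-64 mV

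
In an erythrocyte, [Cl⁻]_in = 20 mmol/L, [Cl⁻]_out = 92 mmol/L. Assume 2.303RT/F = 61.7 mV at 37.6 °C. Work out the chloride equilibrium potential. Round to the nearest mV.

E = (61.7/z) · log₁₀([Cl⁻]_out/[Cl⁻]_in) with z = -1.
For an anion, dividing by z = -1 reverses the sign.
= (61.7/-1) · log₁₀(92/20) = -61.70 · log₁₀(4.6)
= -61.70 · (0.6628) = -40.89 mV

-41 mV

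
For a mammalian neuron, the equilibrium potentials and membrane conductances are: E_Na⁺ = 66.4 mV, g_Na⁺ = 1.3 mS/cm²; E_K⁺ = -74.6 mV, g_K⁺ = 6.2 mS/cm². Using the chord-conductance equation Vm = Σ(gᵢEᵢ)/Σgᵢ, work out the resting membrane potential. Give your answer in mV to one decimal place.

-50.2 mV

Σ gᵢEᵢ = 1.3·(66.4) + 6.2·(-74.6) = -376.20
Σ gᵢ = 1.3 + 6.2 = 7.5
Vm = -376.20 / 7.5 = -50.16 mV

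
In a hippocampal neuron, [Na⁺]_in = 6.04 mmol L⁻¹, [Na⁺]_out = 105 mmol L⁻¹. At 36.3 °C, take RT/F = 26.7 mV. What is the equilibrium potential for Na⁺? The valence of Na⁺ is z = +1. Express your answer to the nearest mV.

76 mV

E = (26.7/z) · ln([Na⁺]_out/[Na⁺]_in) with z = +1.
= (26.7/1) · ln(105/6.04) = 26.70 · ln(17.38)
= 26.70 · (2.8556) = 76.24 mV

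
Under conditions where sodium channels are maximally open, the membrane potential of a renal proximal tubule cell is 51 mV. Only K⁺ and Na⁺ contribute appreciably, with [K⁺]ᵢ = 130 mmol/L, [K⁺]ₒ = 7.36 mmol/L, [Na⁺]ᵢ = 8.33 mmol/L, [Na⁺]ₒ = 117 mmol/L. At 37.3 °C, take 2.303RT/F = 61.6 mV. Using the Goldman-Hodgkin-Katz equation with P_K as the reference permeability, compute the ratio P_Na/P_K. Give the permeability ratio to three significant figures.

14.2

Let α = P_Na/P_K. GHK: Vm = 61.6·log₁₀[(Kₒ + α·Naₒ)/(Kᵢ + α·Naᵢ)].
10^(Vm/61.6) = 10^(51.0/61.6) = 6.7286
So 6.7286·(Kᵢ + α·Naᵢ) = Kₒ + α·Naₒ → α = (6.7286·130.0 − 7.36) / (117.0 − 6.7286·8.33)
α = (874.7 − 7.36) / (117.0 − 56.05) = 867.4/60.95 = 14.23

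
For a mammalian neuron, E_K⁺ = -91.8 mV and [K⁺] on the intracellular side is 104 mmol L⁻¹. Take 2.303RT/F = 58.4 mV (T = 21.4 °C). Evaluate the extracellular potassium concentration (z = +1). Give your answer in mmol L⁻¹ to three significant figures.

2.79 mmol L⁻¹

Nernst: E = (58.4/1) · log₁₀([out]/[in]), so log₁₀([out]/[in]) = -91.8 × 1 / 58.4 = -1.5719.
[out]/[in] = 10^(-1.5719) = 0.0268.
[out] = 0.0268 × 104 = 2.787 mmol L⁻¹.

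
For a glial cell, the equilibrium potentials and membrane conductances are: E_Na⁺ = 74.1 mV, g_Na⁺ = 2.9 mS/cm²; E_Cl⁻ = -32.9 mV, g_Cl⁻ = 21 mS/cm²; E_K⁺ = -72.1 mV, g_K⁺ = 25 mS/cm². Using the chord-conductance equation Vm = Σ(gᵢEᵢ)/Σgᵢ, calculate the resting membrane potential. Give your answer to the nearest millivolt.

-47 mV

Σ gᵢEᵢ = 2.9·(74.1) + 21·(-32.9) + 25·(-72.1) = -2278.51
Σ gᵢ = 2.9 + 21 + 25 = 48.9
Vm = -2278.51 / 48.9 = -46.60 mV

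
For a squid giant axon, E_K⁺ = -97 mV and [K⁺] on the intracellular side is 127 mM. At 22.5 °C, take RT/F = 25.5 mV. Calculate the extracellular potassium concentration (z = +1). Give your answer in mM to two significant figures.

2.8 mM

Nernst: E = (25.5/1) · ln([out]/[in]), so ln([out]/[in]) = -97.0 × 1 / 25.5 = -3.8039.
[out]/[in] = e^(-3.8039) = 0.02228.
[out] = 0.02228 × 127 = 2.83 mM.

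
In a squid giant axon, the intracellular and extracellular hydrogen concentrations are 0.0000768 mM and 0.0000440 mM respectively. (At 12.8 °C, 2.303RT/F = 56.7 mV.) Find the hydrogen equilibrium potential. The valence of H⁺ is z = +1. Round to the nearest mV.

E = (56.7/z) · log₁₀([H⁺]_out/[H⁺]_in) with z = +1.
= (56.7/1) · log₁₀(0.0000440/0.0000768) = 56.70 · log₁₀(0.5729)
= 56.70 · (-0.2419) = -13.72 mV

-14 mV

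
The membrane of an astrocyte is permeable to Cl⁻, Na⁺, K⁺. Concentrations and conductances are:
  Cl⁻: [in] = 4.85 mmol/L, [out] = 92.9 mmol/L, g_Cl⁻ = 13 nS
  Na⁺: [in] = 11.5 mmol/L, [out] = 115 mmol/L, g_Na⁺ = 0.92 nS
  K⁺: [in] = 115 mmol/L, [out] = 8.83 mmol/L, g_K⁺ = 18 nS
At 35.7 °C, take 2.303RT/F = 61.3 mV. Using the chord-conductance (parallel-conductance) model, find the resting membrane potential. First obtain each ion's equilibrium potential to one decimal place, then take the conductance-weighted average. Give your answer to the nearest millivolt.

E_Cl⁻ = (61.3/-1)·log₁₀(92.9/4.85) = -78.6 mV
E_Na⁺ = (61.3/1)·log₁₀(115/11.5) = 61.3 mV
E_K⁺ = (61.3/1)·log₁₀(8.83/115) = -68.3 mV
Vm = (Σ gᵢEᵢ)/(Σ gᵢ) = (13·-78.6 + 0.92·61.3 + 18·-68.3) / (13 + 0.92 + 18)
= -2194.80 / 31.92 = -68.76 mV

-69 mV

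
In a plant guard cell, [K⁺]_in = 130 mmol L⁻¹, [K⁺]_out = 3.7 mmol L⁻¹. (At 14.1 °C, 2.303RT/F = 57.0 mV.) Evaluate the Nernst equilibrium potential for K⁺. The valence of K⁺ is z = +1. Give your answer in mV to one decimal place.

E = (57.0/z) · log₁₀([K⁺]_out/[K⁺]_in) with z = +1.
= (57.0/1) · log₁₀(3.7/130) = 57.00 · log₁₀(0.02846)
= 57.00 · (-1.5457) = -88.11 mV

-88.1 mV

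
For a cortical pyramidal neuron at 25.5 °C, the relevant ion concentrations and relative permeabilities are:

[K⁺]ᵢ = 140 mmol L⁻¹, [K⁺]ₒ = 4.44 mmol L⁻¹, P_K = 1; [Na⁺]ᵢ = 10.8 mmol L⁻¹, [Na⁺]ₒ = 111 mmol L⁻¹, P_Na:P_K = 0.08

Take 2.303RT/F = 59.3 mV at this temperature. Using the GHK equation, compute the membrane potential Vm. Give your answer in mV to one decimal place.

-60.7 mV

Vm = 59.3 · log₁₀[(Σ P·[cation]ₒ + Σ P·[anion]ᵢ) / (Σ P·[cation]ᵢ + Σ P·[anion]ₒ)]
Numerator = 1×4.44 + 0.08×111 = 13.32
Denominator = 1×140 + 0.08×10.8 = 140.9
Vm = 59.3 · log₁₀(0.094559) = 59.3 × (-1.0243) = -60.74 mV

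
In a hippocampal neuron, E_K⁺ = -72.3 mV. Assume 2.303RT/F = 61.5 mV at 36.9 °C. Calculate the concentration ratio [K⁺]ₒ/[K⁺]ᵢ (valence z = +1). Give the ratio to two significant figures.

log₁₀([out]/[in]) = E·z/(61.5) = -72.3 × 1 / 61.5 = -1.1756
[out]/[in] = 10^(-1.1756) = 0.06674

0.067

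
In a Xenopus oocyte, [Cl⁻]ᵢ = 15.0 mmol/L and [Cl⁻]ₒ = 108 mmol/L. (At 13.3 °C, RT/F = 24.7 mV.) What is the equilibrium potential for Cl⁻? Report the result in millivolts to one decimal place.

-48.8 mV

E = (24.7/z) · ln([Cl⁻]_out/[Cl⁻]_in) with z = -1.
For an anion, dividing by z = -1 reverses the sign.
= (24.7/-1) · ln(108/15.0) = -24.70 · ln(7.2)
= -24.70 · (1.9741) = -48.76 mV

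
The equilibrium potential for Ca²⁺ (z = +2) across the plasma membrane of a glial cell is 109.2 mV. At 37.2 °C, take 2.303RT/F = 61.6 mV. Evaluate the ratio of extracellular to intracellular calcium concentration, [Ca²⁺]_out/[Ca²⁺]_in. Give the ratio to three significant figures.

3510

log₁₀([out]/[in]) = E·z/(61.6) = 109.2 × 2 / 61.6 = 3.5455
[out]/[in] = 10^(3.5455) = 3511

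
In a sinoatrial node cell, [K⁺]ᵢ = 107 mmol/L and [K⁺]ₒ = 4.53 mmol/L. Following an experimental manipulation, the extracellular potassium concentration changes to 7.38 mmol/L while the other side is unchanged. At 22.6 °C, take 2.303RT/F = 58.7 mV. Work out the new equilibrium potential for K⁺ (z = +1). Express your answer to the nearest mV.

After the shift: [K⁺]_out = 7.38, [K⁺]_in = 107 mmol/L.
E_new = (58.7/1)·log₁₀(7.38/107) = 58.70 · (-1.1613) = -68.17 mV

-68 mV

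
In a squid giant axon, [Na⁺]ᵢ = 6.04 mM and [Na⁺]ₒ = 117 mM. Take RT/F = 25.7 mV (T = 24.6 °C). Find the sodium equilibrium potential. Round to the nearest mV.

E = (25.7/z) · ln([Na⁺]_out/[Na⁺]_in) with z = +1.
= (25.7/1) · ln(117/6.04) = 25.70 · ln(19.37)
= 25.70 · (2.9638) = 76.17 mV

76 mV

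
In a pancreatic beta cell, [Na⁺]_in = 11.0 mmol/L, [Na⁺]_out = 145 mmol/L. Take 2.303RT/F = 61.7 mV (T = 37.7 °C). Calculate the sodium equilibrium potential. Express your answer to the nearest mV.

E = (61.7/z) · log₁₀([Na⁺]_out/[Na⁺]_in) with z = +1.
= (61.7/1) · log₁₀(145/11.0) = 61.70 · log₁₀(13.18)
= 61.70 · (1.1200) = 69.10 mV

69 mV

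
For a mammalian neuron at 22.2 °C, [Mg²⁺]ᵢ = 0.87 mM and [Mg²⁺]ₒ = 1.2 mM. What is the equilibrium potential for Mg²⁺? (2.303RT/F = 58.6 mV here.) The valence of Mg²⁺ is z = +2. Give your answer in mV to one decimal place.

4.1 mV

E = (58.6/z) · log₁₀([Mg²⁺]_out/[Mg²⁺]_in) with z = +2.
= (58.6/2) · log₁₀(1.2/0.87) = 29.30 · log₁₀(1.379)
= 29.30 · (0.1397) = 4.09 mV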